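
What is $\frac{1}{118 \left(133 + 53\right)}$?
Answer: $\frac{1}{21948} \approx 4.5562 \cdot 10^{-5}$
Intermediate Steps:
$\frac{1}{118 \left(133 + 53\right)} = \frac{1}{118 \cdot 186} = \frac{1}{21948}$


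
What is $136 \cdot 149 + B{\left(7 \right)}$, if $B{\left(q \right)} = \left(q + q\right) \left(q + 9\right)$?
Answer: $20488$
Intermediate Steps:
$B{\left(q \right)} = 2 q \left(9 + q\right)$
$136 \cdot 149 + B{\left(7 \right)} = 136 \cdot 149 + 2 \cdot 7 \left(9 + 7\right) = 20264 + 2 \cdot 7 \cdot 16 = 20264 + 224 = 20488$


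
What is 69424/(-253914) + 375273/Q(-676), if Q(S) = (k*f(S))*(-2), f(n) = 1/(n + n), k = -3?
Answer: -10735676421524/126957 ≈ -8.4562e+7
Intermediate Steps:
f(n) = 1/(2*n)
Q(S) = 3/S (Q(S) = -3/(2*S)*(-2) = 3/S)
69424/(-253914) + 375273/Q(-676) = 69424/(-253914) + 375273/((3/(-676))) = 69424*(-1/253914) + 375273/((3*(-1/676))) = -34712/126957 + 375273/(-3/676) = -34712/126957 + 375273*(-676/3) = -34712/126957 - 84561516 = -10735676421524/126957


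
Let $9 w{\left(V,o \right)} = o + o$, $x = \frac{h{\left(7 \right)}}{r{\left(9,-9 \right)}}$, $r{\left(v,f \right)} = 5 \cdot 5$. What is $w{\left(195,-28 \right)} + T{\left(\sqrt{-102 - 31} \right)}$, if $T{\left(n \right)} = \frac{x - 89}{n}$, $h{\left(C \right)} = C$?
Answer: $- \frac{56}{9} + \frac{2218 i \sqrt{133}}{3325} \approx -6.2222 + 7.693 i$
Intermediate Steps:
$r{\left(v,f \right)} = 25$
$x = \frac{7}{25} \approx 0.28$
$w{\left(V,o \right)} = \frac{2 o}{9}$ ($w{\left(V,o \right)} = \frac{o + o}{9} = \frac{2 o}{9}$)
$T{\left(n \right)} = - \frac{2218}{25 n}$ ($T{\left(n \right)} = \frac{\frac{7}{25} - 89}{n} = - \frac{2218}{25 n}$)
$w{\left(195,-28 \right)} + T{\left(\sqrt{-102 - 31} \right)} = \frac{2}{9} \left(-28\right) - \frac{2218}{25 \sqrt{-102 - 31}} = - \frac{56}{9} - \frac{2218}{25 \sqrt{-133}} = - \frac{56}{9} - \frac{2218}{25 i \sqrt{133}} = - \frac{56}{9} - \frac{2218 \left(- \frac{i \sqrt{133}}{133}\right)}{25} = - \frac{56}{9} + \frac{2218 i \sqrt{133}}{3325}$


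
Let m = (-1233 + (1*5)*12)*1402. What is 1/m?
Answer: -1/1644546 ≈ -6.0807e-7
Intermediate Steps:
m = -1644546 (m = (-1233 + 5*12)*1402 = (-1233 + 60)*1402 = -1173*1402 = -1644546)
1/m = 1/(-1644546) = -1/1644546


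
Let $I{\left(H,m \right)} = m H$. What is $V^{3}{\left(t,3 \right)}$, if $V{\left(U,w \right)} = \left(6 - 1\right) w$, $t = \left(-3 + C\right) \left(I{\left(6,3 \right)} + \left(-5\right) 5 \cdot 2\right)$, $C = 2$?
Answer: $3375$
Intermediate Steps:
$I{\left(H,m \right)} = H m$
$t = 32$ ($t = \left(-3 + 2\right) \left(6 \cdot 3 + \left(-5\right) 5 \cdot 2\right) = - (18 - 50) = \left(-1\right) \left(-32\right) = 32$)
$V{\left(U,w \right)} = 5 w$
$V^{3}{\left(t,3 \right)} = \left(5 \cdot 3\right)^{3} = 15^{3} = 3375$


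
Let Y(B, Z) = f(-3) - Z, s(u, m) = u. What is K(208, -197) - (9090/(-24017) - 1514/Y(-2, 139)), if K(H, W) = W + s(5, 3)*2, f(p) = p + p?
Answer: -686264643/3482465 ≈ -197.06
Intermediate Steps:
f(p) = 2*p
K(H, W) = 10 + W (K(H, W) = W + 5*2 = W + 10 = 10 + W)
Y(B, Z) = -6 - Z (Y(B, Z) = 2*(-3) - Z = -6 - Z)
K(208, -197) - (9090/(-24017) - 1514/Y(-2, 139)) = (10 - 197) - (9090/(-24017) - 1514/(-6 - 1*139)) = -187 - (9090*(-1/24017) - 1514/(-6 - 139)) = -187 - (-9090/24017 - 1514/(-145)) = -187 - (-9090/24017 - 1514*(-1/145)) = -187 - (-9090/24017 + 1514/145) = -187 - 1*35043688/3482465 = -187 - 35043688/3482465 = -686264643/3482465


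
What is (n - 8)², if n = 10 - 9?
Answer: 49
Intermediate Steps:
n = 1
(n - 8)² = (1 - 8)² = (-7)² = 49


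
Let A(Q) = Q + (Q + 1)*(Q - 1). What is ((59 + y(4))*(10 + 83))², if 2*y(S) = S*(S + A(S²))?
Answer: 3207749769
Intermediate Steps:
A(Q) = Q + (1 + Q)*(-1 + Q)
y(S) = S*(-1 + S + S² + S⁴)/2 (y(S) = (S*(S + (-1 + S² + (S²)²)))/2 = (S*(S + (-1 + S² + S⁴)))/2 = (S*(-1 + S + S² + S⁴))/2 = S*(-1 + S + S² + S⁴)/2)
((59 + y(4))*(10 + 83))² = ((59 + (½)*4*(-1 + 4 + 4² + 4⁴))*(10 + 83))² = ((59 + (½)*4*(-1 + 4 + 16 + 256))*93)² = ((59 + (½)*4*275)*93)² = ((59 + 550)*93)² = (609*93)² = 56637² = 3207749769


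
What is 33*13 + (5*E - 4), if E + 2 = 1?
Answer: 420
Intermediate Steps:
E = -1 (E = -2 + 1 = -1)
33*13 + (5*E - 4) = 33*13 + (5*(-1) - 4) = 429 + (-5 - 4) = 429 - 9 = 420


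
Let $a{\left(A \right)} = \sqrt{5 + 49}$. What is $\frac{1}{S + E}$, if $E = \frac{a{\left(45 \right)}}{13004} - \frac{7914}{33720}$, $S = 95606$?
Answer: $\frac{1182025615677056060}{113008463593953166116313} - \frac{25670221100 \sqrt{6}}{1017076172345578495046817} \approx 1.046 \cdot 10^{-5}$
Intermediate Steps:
$a{\left(A \right)} = 3 \sqrt{6}$ ($a{\left(A \right)} = \sqrt{54} = 3 \sqrt{6}$)
$E = - \frac{1319}{5620} + \frac{3 \sqrt{6}}{13004}$ ($E = \frac{3 \sqrt{6}}{13004} - \frac{7914}{33720} = 3 \sqrt{6} \cdot \frac{1}{13004} - \frac{1319}{5620} = \frac{3 \sqrt{6}}{13004} - \frac{1319}{5620} = - \frac{1319}{5620} + \frac{3 \sqrt{6}}{13004} \approx -0.23413$)
$\frac{1}{S + E} = \frac{1}{95606 - \left(\frac{1319}{5620} - \frac{3 \sqrt{6}}{13004}\right)} = \frac{1}{\frac{537304401}{5620} + \frac{3 \sqrt{6}}{13004}}$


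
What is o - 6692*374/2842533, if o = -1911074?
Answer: -5432293413250/2842533 ≈ -1.9111e+6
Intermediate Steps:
o - 6692*374/2842533 = -1911074 - 6692*374/2842533 = -1911074 - 2502808/2842533 = -5432293413250/2842533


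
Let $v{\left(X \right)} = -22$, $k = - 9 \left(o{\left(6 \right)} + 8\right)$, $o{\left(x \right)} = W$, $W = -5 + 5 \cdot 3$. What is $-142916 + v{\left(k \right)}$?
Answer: $-142938$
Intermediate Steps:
$W = 10$ ($W = -5 + 15 = 10$)
$o{\left(x \right)} = 10$
$k = -162$ ($k = - 9 \left(10 + 8\right) = \left(-9\right) 18 = -162$)
$-142916 + v{\left(k \right)} = -142916 - 22 = -142938$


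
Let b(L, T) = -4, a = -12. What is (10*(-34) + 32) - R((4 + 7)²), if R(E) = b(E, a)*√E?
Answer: -264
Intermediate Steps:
R(E) = -4*√E
(10*(-34) + 32) - R((4 + 7)²) = (10*(-34) + 32) - (-4)*√((4 + 7)²) = (-340 + 32) - (-4)*√(11²) = -308 - (-4)*√121 = -308 - (-4)*11 = -308 - 1*(-44) = -308 + 44 = -264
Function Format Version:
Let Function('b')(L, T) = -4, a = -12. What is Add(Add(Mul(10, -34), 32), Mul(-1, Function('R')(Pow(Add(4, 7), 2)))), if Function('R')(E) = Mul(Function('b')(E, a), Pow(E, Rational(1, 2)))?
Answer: -264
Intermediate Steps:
Function('R')(E) = Mul(-4, Pow(E, Rational(1, 2)))
Add(Add(Mul(10, -34), 32), Mul(-1, Function('R')(Pow(Add(4, 7), 2)))) = Add(Add(Mul(10, -34), 32), Mul(-1, Mul(-4, Pow(Pow(Add(4, 7), 2), Rational(1, 2))))) = Add(Add(-340, 32), Mul(-1, Mul(-4, Pow(Pow(11, 2), Rational(1, 2))))) = Add(-308, Mul(-1, Mul(-4, Pow(121, Rational(1, 2))))) = Add(-308, Mul(-1, Mul(-4, 11))) = Add(-308, Mul(-1, -44)) = Add(-308, 44) = -264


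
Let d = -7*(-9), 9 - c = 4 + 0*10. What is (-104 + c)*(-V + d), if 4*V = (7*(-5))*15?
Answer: -76923/4 ≈ -19231.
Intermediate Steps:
V = -525/4 (V = ((7*(-5))*15)/4 = (-35*15)/4 = (1/4)*(-525) = -525/4 ≈ -131.25)
c = 5 (c = 9 - (4 + 0*10) = 9 - (4 + 0) = 9 - 1*4 = 9 - 4 = 5)
d = 63
(-104 + c)*(-V + d) = (-104 + 5)*(-1*(-525/4) + 63) = -99*(525/4 + 63) = -99*777/4 = -76923/4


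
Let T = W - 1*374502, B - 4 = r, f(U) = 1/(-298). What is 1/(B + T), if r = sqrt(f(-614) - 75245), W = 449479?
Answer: 22344338/1675423230589 - I*sqrt(6682057278)/1675423230589 ≈ 1.3337e-5 - 4.879e-8*I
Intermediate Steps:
f(U) = -1/298
r = I*sqrt(6682057278)/298 (r = sqrt(-1/298 - 75245) = sqrt(-22423011/298) = I*sqrt(6682057278)/298 ≈ 274.31*I)
B = 4 + I*sqrt(6682057278)/298 ≈ 4.0 + 274.31*I
T = 74977 (T = 449479 - 1*374502 = 449479 - 374502 = 74977)
1/(B + T) = 1/((4 + I*sqrt(6682057278)/298) + 74977) = 1/(74981 + I*sqrt(6682057278)/298)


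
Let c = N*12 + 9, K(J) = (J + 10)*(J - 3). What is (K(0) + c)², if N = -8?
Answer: 13689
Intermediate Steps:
K(J) = (-3 + J)*(10 + J) (K(J) = (10 + J)*(-3 + J) = (-3 + J)*(10 + J))
c = -87 (c = -8*12 + 9 = -96 + 9 = -87)
(K(0) + c)² = ((-30 + 0² + 7*0) - 87)² = ((-30 + 0 + 0) - 87)² = (-30 - 87)² = (-117)² = 13689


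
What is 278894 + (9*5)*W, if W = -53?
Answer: 276509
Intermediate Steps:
278894 + (9*5)*W = 278894 + (9*5)*(-53) = 278894 + 45*(-53) = 278894 - 2385 = 276509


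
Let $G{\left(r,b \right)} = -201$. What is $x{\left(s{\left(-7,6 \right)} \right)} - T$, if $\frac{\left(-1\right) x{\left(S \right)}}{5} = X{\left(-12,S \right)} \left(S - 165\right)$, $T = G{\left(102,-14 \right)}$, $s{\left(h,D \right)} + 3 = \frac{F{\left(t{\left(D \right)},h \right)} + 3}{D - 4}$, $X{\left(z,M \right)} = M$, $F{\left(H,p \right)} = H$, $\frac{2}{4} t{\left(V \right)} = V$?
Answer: $\frac{15249}{4} \approx 3812.3$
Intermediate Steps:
$t{\left(V \right)} = 2 V$
$s{\left(h,D \right)} = -3 + \frac{3 + 2 D}{-4 + D}$ ($s{\left(h,D \right)} = -3 + \frac{2 D + 3}{D - 4} = -3 + \frac{3 + 2 D}{-4 + D}$)
$T = -201$
$x{\left(S \right)} = - 5 S \left(-165 + S\right)$ ($x{\left(S \right)} = - 5 S \left(S - 165\right) = - 5 S \left(-165 + S\right)$)
$x{\left(s{\left(-7,6 \right)} \right)} - T = 5 \frac{15 - 6}{-4 + 6} \left(165 - \frac{15 - 6}{-4 + 6}\right) - -201 = 5 \frac{15 - 6}{2} \left(165 - \frac{15 - 6}{2}\right) + 201 = 5 \cdot \frac{1}{2} \cdot 9 \left(165 - \frac{1}{2} \cdot 9\right) + 201 = 5 \cdot \frac{9}{2} \left(165 - \frac{9}{2}\right) + 201 = 5 \cdot \frac{9}{2} \cdot \frac{321}{2} + 201 = \frac{14445}{4} + 201 = \frac{15249}{4}$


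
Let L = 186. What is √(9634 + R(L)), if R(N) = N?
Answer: 2*√2455 ≈ 99.096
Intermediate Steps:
√(9634 + R(L)) = √(9634 + 186) = √9820 = 2*√2455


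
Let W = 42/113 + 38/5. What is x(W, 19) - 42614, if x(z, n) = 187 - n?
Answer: -42446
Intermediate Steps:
W = 4504/565 (W = 42*(1/113) + 38*(⅕) = 42/113 + 38/5 = 4504/565 ≈ 7.9717)
x(W, 19) - 42614 = (187 - 1*19) - 42614 = (187 - 19) - 42614 = 168 - 42614 = -42446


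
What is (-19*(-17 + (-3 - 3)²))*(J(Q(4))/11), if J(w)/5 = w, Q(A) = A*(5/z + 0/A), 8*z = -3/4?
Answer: 1155200/33 ≈ 35006.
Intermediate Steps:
z = -3/32 (z = (-3/4)/8 = (-3*¼)/8 = (⅛)*(-¾) = -3/32 ≈ -0.093750)
Q(A) = -160*A/3 (Q(A) = A*(5/(-3/32) + 0/A) = A*(5*(-32/3) + 0) = A*(-160/3 + 0) = A*(-160/3) = -160*A/3)
J(w) = 5*w
(-19*(-17 + (-3 - 3)²))*(J(Q(4))/11) = (-19*(-17 + (-3 - 3)²))*((5*(-160/3*4))/11) = (-19*(-17 + (-6)²))*((5*(-640/3))*(1/11)) = (-19*(-17 + 36))*(-3200/3*1/11) = -19*19*(-3200/33) = -361*(-3200/33) = 1155200/33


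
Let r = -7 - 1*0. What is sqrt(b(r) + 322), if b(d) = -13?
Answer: sqrt(309) ≈ 17.578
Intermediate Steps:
r = -7 (r = -7 + 0 = -7)
sqrt(b(r) + 322) = sqrt(-13 + 322) = sqrt(309)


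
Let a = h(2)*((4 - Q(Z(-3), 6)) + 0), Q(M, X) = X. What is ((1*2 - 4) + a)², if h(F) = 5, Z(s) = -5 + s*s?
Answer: 144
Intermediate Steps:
Z(s) = -5 + s²
a = -10 (a = 5*((4 - 1*6) + 0) = 5*((4 - 6) + 0) = 5*(-2 + 0) = 5*(-2) = -10)
((1*2 - 4) + a)² = ((1*2 - 4) - 10)² = ((2 - 4) - 10)² = (-2 - 10)² = (-12)² = 144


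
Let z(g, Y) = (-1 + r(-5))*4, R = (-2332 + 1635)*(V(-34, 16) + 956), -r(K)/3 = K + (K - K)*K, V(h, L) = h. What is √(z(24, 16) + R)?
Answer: I*√642578 ≈ 801.61*I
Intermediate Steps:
r(K) = -3*K (r(K) = -3*(K + (K - K)*K) = -3*(K + 0*K) = -3*(K + 0) = -3*K)
R = -642634 (R = (-2332 + 1635)*(-34 + 956) = -697*922 = -642634)
z(g, Y) = 56 (z(g, Y) = (-1 - 3*(-5))*4 = (-1 + 15)*4 = 14*4 = 56)
√(z(24, 16) + R) = √(56 - 642634) = √(-642578) = I*√642578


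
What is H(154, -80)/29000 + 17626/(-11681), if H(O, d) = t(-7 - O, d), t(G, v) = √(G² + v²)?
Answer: -17626/11681 + √32321/29000 ≈ -1.5027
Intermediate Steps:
H(O, d) = √(d² + (-7 - O)²) (H(O, d) = √((-7 - O)² + d²) = √(d² + (-7 - O)²))
H(154, -80)/29000 + 17626/(-11681) = √((-80)² + (7 + 154)²)/29000 + 17626/(-11681) = √(6400 + 161²)*(1/29000) + 17626*(-1/11681) = √(6400 + 25921)*(1/29000) - 17626/11681 = √32321*(1/29000) - 17626/11681 = √32321/29000 - 17626/11681 = -17626/11681 + √32321/29000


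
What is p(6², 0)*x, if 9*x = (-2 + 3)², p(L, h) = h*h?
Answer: 0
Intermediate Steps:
p(L, h) = h²
x = ⅑ (x = (-2 + 3)²/9 = (⅑)*1² = (⅑)*1 = ⅑ ≈ 0.11111)
p(6², 0)*x = 0²*(⅑) = 0*(⅑) = 0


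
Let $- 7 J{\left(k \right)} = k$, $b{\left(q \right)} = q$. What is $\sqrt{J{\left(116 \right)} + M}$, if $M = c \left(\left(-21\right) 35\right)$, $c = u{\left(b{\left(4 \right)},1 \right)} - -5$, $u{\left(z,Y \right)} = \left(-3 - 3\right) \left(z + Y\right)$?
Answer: $\frac{\sqrt{899563}}{7} \approx 135.49$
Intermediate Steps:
$u{\left(z,Y \right)} = - 6 Y - 6 z$ ($u{\left(z,Y \right)} = - 6 \left(Y + z\right) = - 6 Y - 6 z$)
$J{\left(k \right)} = - \frac{k}{7}$
$c = -25$ ($c = \left(\left(-6\right) 1 - 24\right) - -5 = \left(-6 - 24\right) + 5 = -30 + 5 = -25$)
$M = 18375$ ($M = - 25 \left(\left(-21\right) 35\right) = \left(-25\right) \left(-735\right) = 18375$)
$\sqrt{J{\left(116 \right)} + M} = \sqrt{\left(- \frac{1}{7}\right) 116 + 18375} = \sqrt{- \frac{116}{7} + 18375} = \sqrt{\frac{128509}{7}} = \frac{\sqrt{899563}}{7}$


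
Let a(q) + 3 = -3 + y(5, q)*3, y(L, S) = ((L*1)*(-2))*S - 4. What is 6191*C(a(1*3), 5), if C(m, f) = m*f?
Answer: -3343140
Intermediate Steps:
y(L, S) = -4 - 2*L*S (y(L, S) = (L*(-2))*S - 4 = (-2*L)*S - 4 = -2*L*S - 4 = -4 - 2*L*S)
a(q) = -18 - 30*q (a(q) = -3 + (-3 + (-4 - 2*5*q)*3) = -3 + (-3 + (-4 - 10*q)*3) = -3 + (-3 + (-12 - 30*q)) = -3 + (-15 - 30*q) = -18 - 30*q)
C(m, f) = f*m
6191*C(a(1*3), 5) = 6191*(5*(-18 - 30*3)) = 6191*(5*(-18 - 90)) = 6191*(5*(-108)) = 6191*(-540) = -3343140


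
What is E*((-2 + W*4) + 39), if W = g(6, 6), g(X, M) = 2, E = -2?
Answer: -90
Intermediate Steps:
W = 2
E*((-2 + W*4) + 39) = -2*((-2 + 2*4) + 39) = -2*((-2 + 8) + 39) = -2*(6 + 39) = -2*45 = -90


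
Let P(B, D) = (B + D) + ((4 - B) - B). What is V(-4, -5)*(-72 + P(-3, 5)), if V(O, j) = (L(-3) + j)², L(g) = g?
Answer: -3840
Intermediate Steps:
P(B, D) = 4 + D - B (P(B, D) = (B + D) + (4 - 2*B) = 4 + D - B)
V(O, j) = (-3 + j)²
V(-4, -5)*(-72 + P(-3, 5)) = (-3 - 5)²*(-72 + (4 + 5 - 1*(-3))) = (-8)²*(-72 + (4 + 5 + 3)) = 64*(-72 + 12) = 64*(-60) = -3840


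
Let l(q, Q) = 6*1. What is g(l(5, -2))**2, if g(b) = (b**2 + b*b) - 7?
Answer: 4225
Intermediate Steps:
l(q, Q) = 6
g(b) = -7 + 2*b**2 (g(b) = (b**2 + b**2) - 7 = 2*b**2 - 7 = -7 + 2*b**2)
g(l(5, -2))**2 = (-7 + 2*6**2)**2 = (-7 + 2*36)**2 = (-7 + 72)**2 = 65**2 = 4225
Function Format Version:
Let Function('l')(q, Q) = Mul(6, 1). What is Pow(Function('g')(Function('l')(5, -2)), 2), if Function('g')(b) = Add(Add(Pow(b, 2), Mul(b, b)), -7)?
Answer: 4225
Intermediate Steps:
Function('l')(q, Q) = 6
Function('g')(b) = Add(-7, Mul(2, Pow(b, 2))) (Function('g')(b) = Add(Add(Pow(b, 2), Pow(b, 2)), -7) = Add(Mul(2, Pow(b, 2)), -7) = Add(-7, Mul(2, Pow(b, 2))))
Pow(Function('g')(Function('l')(5, -2)), 2) = Pow(Add(-7, Mul(2, Pow(6, 2))), 2) = Pow(Add(-7, Mul(2, 36)), 2) = Pow(Add(-7, 72), 2) = Pow(65, 2) = 4225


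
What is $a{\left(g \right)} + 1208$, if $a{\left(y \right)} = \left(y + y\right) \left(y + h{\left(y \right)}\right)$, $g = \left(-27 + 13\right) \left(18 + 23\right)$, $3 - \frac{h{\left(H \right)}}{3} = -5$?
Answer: $632608$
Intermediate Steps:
$h{\left(H \right)} = 24$ ($h{\left(H \right)} = 9 - -15 = 9 + 15 = 24$)
$g = -574$ ($g = \left(-14\right) 41 = -574$)
$a{\left(y \right)} = 2 y \left(24 + y\right)$ ($a{\left(y \right)} = \left(y + y\right) \left(y + 24\right) = 2 y \left(24 + y\right)$)
$a{\left(g \right)} + 1208 = 2 \left(-574\right) \left(24 - 574\right) + 1208 = 2 \left(-574\right) \left(-550\right) + 1208 = 631400 + 1208 = 632608$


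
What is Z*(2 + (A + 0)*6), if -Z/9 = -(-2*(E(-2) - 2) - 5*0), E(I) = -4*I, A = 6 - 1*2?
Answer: -2808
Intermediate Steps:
A = 4 (A = 6 - 2 = 4)
Z = -108 (Z = -(-9)*(-2*(-4*(-2) - 2) - 5*0) = -(-9)*(-2*(8 - 2) + 0) = -(-9)*(-2*6 + 0) = -(-9)*(-12 + 0) = -(-9)*(-12) = -9*12 = -108)
Z*(2 + (A + 0)*6) = -108*(2 + (4 + 0)*6) = -108*(2 + 4*6) = -108*(2 + 24) = -108*26 = -2808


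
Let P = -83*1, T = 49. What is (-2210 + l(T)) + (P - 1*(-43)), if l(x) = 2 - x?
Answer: -2297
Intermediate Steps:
P = -83
(-2210 + l(T)) + (P - 1*(-43)) = (-2210 + (2 - 1*49)) + (-83 - 1*(-43)) = (-2210 + (2 - 49)) + (-83 + 43) = (-2210 - 47) - 40 = -2257 - 40 = -2297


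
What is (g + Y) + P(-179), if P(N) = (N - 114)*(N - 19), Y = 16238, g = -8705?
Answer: 65547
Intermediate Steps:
P(N) = (-114 + N)*(-19 + N)
(g + Y) + P(-179) = (-8705 + 16238) + (2166 + (-179)² - 133*(-179)) = 7533 + (2166 + 32041 + 23807) = 7533 + 58014 = 65547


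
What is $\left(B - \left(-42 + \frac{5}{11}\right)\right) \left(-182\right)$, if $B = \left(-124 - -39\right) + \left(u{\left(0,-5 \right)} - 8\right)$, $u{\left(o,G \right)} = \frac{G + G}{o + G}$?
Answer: $\frac{99008}{11} \approx 9000.7$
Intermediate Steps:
$u{\left(o,G \right)} = \frac{2 G}{G + o}$
$B = -91$ ($B = \left(-124 - -39\right) - \left(8 + \frac{10}{-5 + 0}\right) = \left(-124 + 39\right) - \left(8 + \frac{10}{-5}\right) = -85 - \left(8 + 10 \left(- \frac{1}{5}\right)\right) = -85 + \left(2 - 8\right) = -85 - 6 = -91$)
$\left(B - \left(-42 + \frac{5}{11}\right)\right) \left(-182\right) = \left(-91 - \left(-42 + \frac{5}{11}\right)\right) \left(-182\right) = \left(-91 + \left(\left(-5\right) \frac{1}{11} + 42\right)\right) \left(-182\right) = \left(-91 + \left(- \frac{5}{11} + 42\right)\right) \left(-182\right) = \left(-91 + \frac{457}{11}\right) \left(-182\right) = \left(- \frac{544}{11}\right) \left(-182\right) = \frac{99008}{11}$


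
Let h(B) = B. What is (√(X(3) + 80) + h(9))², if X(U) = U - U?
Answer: 161 + 72*√5 ≈ 322.00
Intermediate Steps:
X(U) = 0
(√(X(3) + 80) + h(9))² = (√(0 + 80) + 9)² = (√80 + 9)² = (4*√5 + 9)² = (9 + 4*√5)²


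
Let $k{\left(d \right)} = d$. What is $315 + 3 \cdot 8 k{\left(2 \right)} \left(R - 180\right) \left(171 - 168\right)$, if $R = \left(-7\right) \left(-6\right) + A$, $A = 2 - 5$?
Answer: $-19989$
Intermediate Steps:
$A = -3$ ($A = 2 - 5 = -3$)
$R = 39$ ($R = \left(-7\right) \left(-6\right) - 3 = 42 - 3 = 39$)
$315 + 3 \cdot 8 k{\left(2 \right)} \left(R - 180\right) \left(171 - 168\right) = 315 + 3 \cdot 8 \cdot 2 \left(39 - 180\right) \left(171 - 168\right) = 315 + 24 \cdot 2 \left(\left(-141\right) 3\right) = 315 + 48 \left(-423\right) = 315 - 20304 = -19989$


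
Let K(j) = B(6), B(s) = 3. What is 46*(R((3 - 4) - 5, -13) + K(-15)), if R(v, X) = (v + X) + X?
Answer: -1334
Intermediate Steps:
R(v, X) = v + 2*X (R(v, X) = (X + v) + X = v + 2*X)
K(j) = 3
46*(R((3 - 4) - 5, -13) + K(-15)) = 46*((((3 - 4) - 5) + 2*(-13)) + 3) = 46*(((-1 - 5) - 26) + 3) = 46*((-6 - 26) + 3) = 46*(-32 + 3) = 46*(-29) = -1334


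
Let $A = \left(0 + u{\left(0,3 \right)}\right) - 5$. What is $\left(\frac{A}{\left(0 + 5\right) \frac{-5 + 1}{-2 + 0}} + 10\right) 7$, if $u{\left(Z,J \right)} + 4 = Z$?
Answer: $\frac{637}{10} \approx 63.7$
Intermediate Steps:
$u{\left(Z,J \right)} = -4 + Z$
$A = -9$ ($A = \left(0 + \left(-4 + 0\right)\right) - 5 = \left(0 - 4\right) - 5 = -4 - 5 = -9$)
$\left(\frac{A}{\left(0 + 5\right) \frac{-5 + 1}{-2 + 0}} + 10\right) 7 = \left(- \frac{9}{\left(0 + 5\right) \frac{-5 + 1}{-2 + 0}} + 10\right) 7 = \left(- \frac{9}{5 \left(- \frac{4}{-2}\right)} + 10\right) 7 = \left(- \frac{9}{5 \left(\left(-4\right) \left(- \frac{1}{2}\right)\right)} + 10\right) 7 = \left(- \frac{9}{5 \cdot 2} + 10\right) 7 = \left(- \frac{9}{10} + 10\right) 7 = \frac{91}{10} \cdot 7 = \frac{637}{10}$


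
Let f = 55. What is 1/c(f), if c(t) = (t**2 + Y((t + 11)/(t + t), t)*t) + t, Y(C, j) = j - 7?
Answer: 1/5720 ≈ 0.00017483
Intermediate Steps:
Y(C, j) = -7 + j
c(t) = t + t**2 + t*(-7 + t) (c(t) = (t**2 + (-7 + t)*t) + t = (t**2 + t*(-7 + t)) + t = t + t**2 + t*(-7 + t))
1/c(f) = 1/(2*55*(-3 + 55)) = 1/(2*55*52) = 1/5720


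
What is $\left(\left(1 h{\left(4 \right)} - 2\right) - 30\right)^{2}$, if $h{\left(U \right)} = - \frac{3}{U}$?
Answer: $\frac{17161}{16} \approx 1072.6$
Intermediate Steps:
$\left(\left(1 h{\left(4 \right)} - 2\right) - 30\right)^{2} = \left(\left(1 \left(- \frac{3}{4}\right) - 2\right) - 30\right)^{2} = \left(\left(- \frac{3}{4} - 2\right) - 30\right)^{2} = \left(- \frac{11}{4} - 30\right)^{2} = \left(- \frac{131}{4}\right)^{2} = \frac{17161}{16}$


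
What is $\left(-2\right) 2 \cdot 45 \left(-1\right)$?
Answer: $180$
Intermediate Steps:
$\left(-2\right) 2 \cdot 45 \left(-1\right) = \left(-4\right) 45 \left(-1\right) = \left(-180\right) \left(-1\right) = 180$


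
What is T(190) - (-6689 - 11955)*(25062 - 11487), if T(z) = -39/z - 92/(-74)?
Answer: 1779238876297/7030 ≈ 2.5309e+8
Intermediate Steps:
T(z) = 46/37 - 39/z (T(z) = -39/z - 92*(-1/74) = -39/z + 46/37 = 46/37 - 39/z)
T(190) - (-6689 - 11955)*(25062 - 11487) = (46/37 - 39/190) - (-6689 - 11955)*(25062 - 11487) = (46/37 - 39*1/190) - (-18644)*13575 = (46/37 - 39/190) - 1*(-253092300) = 7297/7030 + 253092300 = 1779238876297/7030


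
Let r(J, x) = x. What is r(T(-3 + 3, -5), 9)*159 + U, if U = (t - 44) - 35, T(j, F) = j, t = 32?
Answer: 1384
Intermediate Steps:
U = -47 (U = (32 - 44) - 35 = -12 - 35 = -47)
r(T(-3 + 3, -5), 9)*159 + U = 9*159 - 47 = 1431 - 47 = 1384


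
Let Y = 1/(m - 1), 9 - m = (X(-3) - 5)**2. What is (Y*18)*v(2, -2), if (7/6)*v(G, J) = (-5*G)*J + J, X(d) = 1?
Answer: -243/7 ≈ -34.714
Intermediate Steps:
v(G, J) = 6*J/7 - 30*G*J/7 (v(G, J) = 6*((-5*G)*J + J)/7 = 6*(-5*G*J + J)/7 = 6*(J - 5*G*J)/7 = 6*J/7 - 30*G*J/7)
m = -7 (m = 9 - (1 - 5)**2 = 9 - 1*(-4)**2 = 9 - 1*16 = 9 - 16 = -7)
Y = -1/8 (Y = 1/(-7 - 1) = 1/(-8) = -1/8 ≈ -0.12500)
(Y*18)*v(2, -2) = (-1/8*18)*((6/7)*(-2)*(1 - 5*2)) = -27*(-2)*(1 - 10)/14 = -27*(-2)*(-9)/14 = -9/4*108/7 = -243/7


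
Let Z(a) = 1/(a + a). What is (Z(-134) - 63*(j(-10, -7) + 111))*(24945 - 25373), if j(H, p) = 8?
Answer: 214984079/67 ≈ 3.2087e+6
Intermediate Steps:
Z(a) = 1/(2*a)
(Z(-134) - 63*(j(-10, -7) + 111))*(24945 - 25373) = ((½)/(-134) - 63*(8 + 111))*(24945 - 25373) = ((½)*(-1/134) - 63*119)*(-428) = (-1/268 - 7497)*(-428) = -2009197/268*(-428) = 214984079/67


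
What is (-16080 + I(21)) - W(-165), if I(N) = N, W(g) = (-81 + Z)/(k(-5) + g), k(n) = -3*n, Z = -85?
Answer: -1204508/75 ≈ -16060.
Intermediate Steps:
W(g) = -166/(15 + g) (W(g) = (-81 - 85)/(-3*(-5) + g) = -166/(15 + g))
(-16080 + I(21)) - W(-165) = (-16080 + 21) - (-166)/(15 - 165) = -16059 - (-166)/(-150) = -16059 - (-166)*(-1)/150 = -16059 - 1*83/75 = -16059 - 83/75 = -1204508/75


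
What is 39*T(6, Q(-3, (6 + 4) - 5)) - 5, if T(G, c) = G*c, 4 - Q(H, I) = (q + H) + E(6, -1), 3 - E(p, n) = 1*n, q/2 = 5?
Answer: -1643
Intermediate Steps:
q = 10 (q = 2*5 = 10)
E(p, n) = 3 - n
Q(H, I) = -10 - H (Q(H, I) = 4 - ((10 + H) + (3 - 1*(-1))) = 4 - ((10 + H) + (3 + 1)) = 4 - ((10 + H) + 4) = 4 - (14 + H) = 4 + (-14 - H) = -10 - H)
39*T(6, Q(-3, (6 + 4) - 5)) - 5 = 39*(6*(-10 - 1*(-3))) - 5 = 39*(6*(-10 + 3)) - 5 = 39*(6*(-7)) - 5 = 39*(-42) - 5 = -1638 - 5 = -1643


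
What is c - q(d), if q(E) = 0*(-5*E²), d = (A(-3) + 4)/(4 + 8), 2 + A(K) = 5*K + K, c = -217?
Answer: -217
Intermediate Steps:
A(K) = -2 + 6*K (A(K) = -2 + (5*K + K) = -2 + 6*K)
d = -4/3 (d = ((-2 + 6*(-3)) + 4)/(4 + 8) = ((-2 - 18) + 4)/12 = (-20 + 4)*(1/12) = -16*1/12 = -4/3 ≈ -1.3333)
q(E) = 0
c - q(d) = -217 - 1*0 = -217 + 0 = -217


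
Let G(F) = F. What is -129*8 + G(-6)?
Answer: -1038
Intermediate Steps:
-129*8 + G(-6) = -129*8 - 6 = -43*24 - 6 = -1032 - 6 = -1038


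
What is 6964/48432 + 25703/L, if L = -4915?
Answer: -302654909/59510820 ≈ -5.0857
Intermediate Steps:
6964/48432 + 25703/L = 6964/48432 + 25703/(-4915) = 6964*(1/48432) + 25703*(-1/4915) = 1741/12108 - 25703/4915 = -302654909/59510820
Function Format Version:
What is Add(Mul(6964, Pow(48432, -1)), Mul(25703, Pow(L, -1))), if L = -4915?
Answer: Rational(-302654909, 59510820) ≈ -5.0857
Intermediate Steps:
Add(Mul(6964, Pow(48432, -1)), Mul(25703, Pow(L, -1))) = Add(Mul(6964, Pow(48432, -1)), Mul(25703, Pow(-4915, -1))) = Add(Mul(6964, Rational(1, 48432)), Mul(25703, Rational(-1, 4915))) = Add(Rational(1741, 12108), Rational(-25703, 4915)) = Rational(-302654909, 59510820)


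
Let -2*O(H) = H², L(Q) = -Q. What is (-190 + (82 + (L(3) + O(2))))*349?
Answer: -39437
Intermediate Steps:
O(H) = -H²/2
(-190 + (82 + (L(3) + O(2))))*349 = (-190 + (82 + (-1*3 - ½*2²)))*349 = (-190 + (82 + (-3 - ½*4)))*349 = (-190 + (82 + (-3 - 2)))*349 = (-190 + (82 - 5))*349 = (-190 + 77)*349 = -113*349 = -39437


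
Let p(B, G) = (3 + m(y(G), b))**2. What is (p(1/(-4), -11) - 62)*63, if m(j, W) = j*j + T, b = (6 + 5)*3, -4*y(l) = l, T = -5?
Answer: -500913/256 ≈ -1956.7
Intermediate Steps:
y(l) = -l/4
b = 33 (b = 11*3 = 33)
m(j, W) = -5 + j**2 (m(j, W) = j*j - 5 = j**2 - 5 = -5 + j**2)
p(B, G) = (-2 + G**2/16)**2 (p(B, G) = (3 + (-5 + (-G/4)**2))**2 = (3 + (-5 + G**2/16))**2 = (-2 + G**2/16)**2)
(p(1/(-4), -11) - 62)*63 = ((-32 + (-11)**2)**2/256 - 62)*63 = ((-32 + 121)**2/256 - 62)*63 = ((1/256)*89**2 - 62)*63 = ((1/256)*7921 - 62)*63 = (7921/256 - 62)*63 = -7951/256*63 = -500913/256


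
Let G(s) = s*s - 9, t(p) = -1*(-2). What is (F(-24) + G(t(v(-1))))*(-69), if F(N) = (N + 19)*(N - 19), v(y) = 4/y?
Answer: -14490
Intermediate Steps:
F(N) = (-19 + N)*(19 + N) (F(N) = (19 + N)*(-19 + N) = (-19 + N)*(19 + N))
t(p) = 2
G(s) = -9 + s² (G(s) = s² - 9 = -9 + s²)
(F(-24) + G(t(v(-1))))*(-69) = ((-361 + (-24)²) + (-9 + 2²))*(-69) = ((-361 + 576) + (-9 + 4))*(-69) = (215 - 5)*(-69) = 210*(-69) = -14490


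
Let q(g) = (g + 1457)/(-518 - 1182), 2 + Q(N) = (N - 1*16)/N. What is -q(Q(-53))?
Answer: 19296/22525 ≈ 0.85665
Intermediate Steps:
Q(N) = -2 + (-16 + N)/N (Q(N) = -2 + (N - 1*16)/N = -2 + (N - 16)/N = -2 + (-16 + N)/N)
q(g) = -1457/1700 - g/1700 (q(g) = (1457 + g)/(-1700) = (1457 + g)*(-1/1700) = -1457/1700 - g/1700)
-q(Q(-53)) = -(-1457/1700 - (-16 - 1*(-53))/(1700*(-53))) = -(-1457/1700 - (-1)*(-16 + 53)/90100) = -(-1457/1700 - (-1)*37/90100) = -(-1457/1700 - 1/1700*(-37/53)) = -(-1457/1700 + 37/90100) = -1*(-19296/22525) = 19296/22525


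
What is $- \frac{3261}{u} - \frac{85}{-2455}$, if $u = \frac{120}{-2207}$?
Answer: $\frac{1177914099}{19640} \approx 59975.0$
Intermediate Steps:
$u = - \frac{120}{2207}$ ($u = 120 \left(- \frac{1}{2207}\right) = - \frac{120}{2207} \approx -0.054372$)
$- \frac{3261}{u} - \frac{85}{-2455} = - \frac{3261}{- \frac{120}{2207}} - \frac{85}{-2455} = \left(-3261\right) \left(- \frac{2207}{120}\right) - - \frac{17}{491} = \frac{2399009}{40} + \frac{17}{491} = \frac{1177914099}{19640}$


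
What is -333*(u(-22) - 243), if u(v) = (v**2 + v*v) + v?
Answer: -234099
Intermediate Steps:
u(v) = v + 2*v**2 (u(v) = (v**2 + v**2) + v = 2*v**2 + v = v + 2*v**2)
-333*(u(-22) - 243) = -333*(-22*(1 + 2*(-22)) - 243) = -333*(-22*(1 - 44) - 243) = -333*(-22*(-43) - 243) = -333*(946 - 243) = -333*703 = -234099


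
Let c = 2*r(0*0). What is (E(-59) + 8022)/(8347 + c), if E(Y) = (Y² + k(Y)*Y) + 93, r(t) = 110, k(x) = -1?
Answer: 11655/8567 ≈ 1.3605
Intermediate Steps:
E(Y) = 93 + Y² - Y (E(Y) = (Y² - Y) + 93 = 93 + Y² - Y)
c = 220 (c = 2*110 = 220)
(E(-59) + 8022)/(8347 + c) = ((93 + (-59)² - 1*(-59)) + 8022)/(8347 + 220) = ((93 + 3481 + 59) + 8022)/8567 = (3633 + 8022)*(1/8567) = 11655*(1/8567) = 11655/8567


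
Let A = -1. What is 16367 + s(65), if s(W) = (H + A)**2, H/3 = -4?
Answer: 16536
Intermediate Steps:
H = -12 (H = 3*(-4) = -12)
s(W) = 169 (s(W) = (-12 - 1)**2 = (-13)**2 = 169)
16367 + s(65) = 16367 + 169 = 16536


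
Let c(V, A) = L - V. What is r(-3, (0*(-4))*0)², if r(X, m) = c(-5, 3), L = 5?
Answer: 100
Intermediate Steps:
c(V, A) = 5 - V
r(X, m) = 10 (r(X, m) = 5 - 1*(-5) = 5 + 5 = 10)
r(-3, (0*(-4))*0)² = 10² = 100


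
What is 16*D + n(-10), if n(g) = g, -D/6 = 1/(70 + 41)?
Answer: -402/37 ≈ -10.865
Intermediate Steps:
D = -2/37 (D = -6/(70 + 41) = -6/111 = -6*1/111 = -2/37 ≈ -0.054054)
16*D + n(-10) = 16*(-2/37) - 10 = -32/37 - 10 = -402/37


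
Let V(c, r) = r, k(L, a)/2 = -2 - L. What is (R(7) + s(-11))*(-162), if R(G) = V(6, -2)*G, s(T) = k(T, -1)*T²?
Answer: -350568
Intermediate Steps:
k(L, a) = -4 - 2*L (k(L, a) = 2*(-2 - L) = -4 - 2*L)
s(T) = T²*(-4 - 2*T) (s(T) = (-4 - 2*T)*T² = T²*(-4 - 2*T))
R(G) = -2*G
(R(7) + s(-11))*(-162) = (-2*7 + 2*(-11)²*(-2 - 1*(-11)))*(-162) = (-14 + 2*121*(-2 + 11))*(-162) = (-14 + 2*121*9)*(-162) = (-14 + 2178)*(-162) = 2164*(-162) = -350568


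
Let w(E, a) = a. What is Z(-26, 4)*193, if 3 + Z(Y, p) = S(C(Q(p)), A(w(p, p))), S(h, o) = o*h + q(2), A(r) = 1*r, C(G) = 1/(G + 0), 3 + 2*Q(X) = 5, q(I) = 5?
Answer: 1158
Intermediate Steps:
Q(X) = 1 (Q(X) = -3/2 + (½)*5 = -3/2 + 5/2 = 1)
C(G) = 1/G
A(r) = r
S(h, o) = 5 + h*o (S(h, o) = o*h + 5 = h*o + 5 = 5 + h*o)
Z(Y, p) = 2 + p (Z(Y, p) = -3 + (5 + p/1) = -3 + (5 + 1*p) = -3 + (5 + p) = 2 + p)
Z(-26, 4)*193 = (2 + 4)*193 = 6*193 = 1158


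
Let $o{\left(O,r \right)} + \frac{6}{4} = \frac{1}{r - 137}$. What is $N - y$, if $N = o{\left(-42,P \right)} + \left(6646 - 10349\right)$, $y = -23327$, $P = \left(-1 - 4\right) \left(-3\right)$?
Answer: $\frac{1196972}{61} \approx 19623.0$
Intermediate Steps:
$P = 15$ ($P = \left(-5\right) \left(-3\right) = 15$)
$o{\left(O,r \right)} = - \frac{3}{2} + \frac{1}{-137 + r}$ ($o{\left(O,r \right)} = - \frac{3}{2} + \frac{1}{r - 137} = - \frac{3}{2} + \frac{1}{-137 + r}$)
$N = - \frac{225975}{61}$ ($N = \frac{413 - 45}{2 \left(-137 + 15\right)} + \left(6646 - 10349\right) = \frac{413 - 45}{2 \left(-122\right)} - 3703 = \frac{1}{2} \left(- \frac{1}{122}\right) 368 - 3703 = - \frac{92}{61} - 3703 = - \frac{225975}{61} \approx -3704.5$)
$N - y = - \frac{225975}{61} - -23327 = - \frac{225975}{61} + 23327 = \frac{1196972}{61}$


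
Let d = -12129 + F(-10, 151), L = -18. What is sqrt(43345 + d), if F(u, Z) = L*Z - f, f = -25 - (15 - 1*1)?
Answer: sqrt(28537) ≈ 168.93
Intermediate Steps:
f = -39 (f = -25 - (15 - 1) = -25 - 1*14 = -25 - 14 = -39)
F(u, Z) = 39 - 18*Z (F(u, Z) = -18*Z - 1*(-39) = -18*Z + 39 = 39 - 18*Z)
d = -14808 (d = -12129 + (39 - 18*151) = -12129 + (39 - 2718) = -12129 - 2679 = -14808)
sqrt(43345 + d) = sqrt(43345 - 14808) = sqrt(28537)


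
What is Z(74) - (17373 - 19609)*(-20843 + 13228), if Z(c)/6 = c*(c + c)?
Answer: -16961428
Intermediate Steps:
Z(c) = 12*c**2 (Z(c) = 6*(c*(c + c)) = 6*(c*(2*c)) = 6*(2*c**2) = 12*c**2)
Z(74) - (17373 - 19609)*(-20843 + 13228) = 12*74**2 - (17373 - 19609)*(-20843 + 13228) = 12*5476 - (-2236)*(-7615) = 65712 - 1*17027140 = 65712 - 17027140 = -16961428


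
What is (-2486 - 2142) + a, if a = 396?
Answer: -4232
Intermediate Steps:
(-2486 - 2142) + a = (-2486 - 2142) + 396 = -4628 + 396 = -4232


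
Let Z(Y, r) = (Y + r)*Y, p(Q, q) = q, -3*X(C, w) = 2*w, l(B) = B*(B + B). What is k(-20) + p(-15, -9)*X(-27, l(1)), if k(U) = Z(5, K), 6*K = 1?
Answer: 227/6 ≈ 37.833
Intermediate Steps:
l(B) = 2*B² (l(B) = B*(2*B) = 2*B²)
K = ⅙ (K = (⅙)*1 = ⅙ ≈ 0.16667)
X(C, w) = -2*w/3
Z(Y, r) = Y*(Y + r)
k(U) = 155/6 (k(U) = 5*(5 + ⅙) = 5*(31/6) = 155/6)
k(-20) + p(-15, -9)*X(-27, l(1)) = 155/6 - (-6)*2*1² = 155/6 - (-6)*2*1 = 155/6 - (-6)*2 = 155/6 - 9*(-4/3) = 155/6 + 12 = 227/6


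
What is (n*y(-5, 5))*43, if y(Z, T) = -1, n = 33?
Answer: -1419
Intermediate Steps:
(n*y(-5, 5))*43 = (33*(-1))*43 = -33*43 = -1419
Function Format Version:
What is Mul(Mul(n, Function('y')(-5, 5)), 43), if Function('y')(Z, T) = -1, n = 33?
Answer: -1419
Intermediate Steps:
Mul(Mul(n, Function('y')(-5, 5)), 43) = Mul(Mul(33, -1), 43) = Mul(-33, 43) = -1419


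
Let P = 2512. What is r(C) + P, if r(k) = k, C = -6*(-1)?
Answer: 2518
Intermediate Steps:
C = 6
r(C) + P = 6 + 2512 = 2518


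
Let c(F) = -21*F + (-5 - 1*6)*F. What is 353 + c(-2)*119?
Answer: 7969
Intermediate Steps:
c(F) = -32*F (c(F) = -21*F + (-5 - 6)*F = -21*F - 11*F = -32*F)
353 + c(-2)*119 = 353 - 32*(-2)*119 = 353 + 64*119 = 353 + 7616 = 7969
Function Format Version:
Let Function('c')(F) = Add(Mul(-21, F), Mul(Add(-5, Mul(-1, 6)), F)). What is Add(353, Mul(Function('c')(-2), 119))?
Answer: 7969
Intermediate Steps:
Function('c')(F) = Mul(-32, F) (Function('c')(F) = Add(Mul(-21, F), Mul(Add(-5, -6), F)) = Add(Mul(-21, F), Mul(-11, F)) = Mul(-32, F))
Add(353, Mul(Function('c')(-2), 119)) = Add(353, Mul(Mul(-32, -2), 119)) = Add(353, Mul(64, 119)) = Add(353, 7616) = 7969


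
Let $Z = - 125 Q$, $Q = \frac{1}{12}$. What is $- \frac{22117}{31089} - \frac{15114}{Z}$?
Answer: $\frac{5635785127}{3886125} \approx 1450.2$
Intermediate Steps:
$Q = \frac{1}{12} \approx 0.083333$
$Z = - \frac{125}{12}$ ($Z = \left(-125\right) \frac{1}{12} = - \frac{125}{12} \approx -10.417$)
$- \frac{22117}{31089} - \frac{15114}{Z} = - \frac{22117}{31089} - \frac{15114}{- \frac{125}{12}} = \left(-22117\right) \frac{1}{31089} - - \frac{181368}{125} = - \frac{22117}{31089} + \frac{181368}{125} = \frac{5635785127}{3886125}$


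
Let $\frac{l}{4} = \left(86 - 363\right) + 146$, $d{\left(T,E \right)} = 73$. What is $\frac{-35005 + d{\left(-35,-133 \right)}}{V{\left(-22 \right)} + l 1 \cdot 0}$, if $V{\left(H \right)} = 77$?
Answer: $- \frac{34932}{77} \approx -453.66$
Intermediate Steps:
$l = -524$ ($l = 4 \left(\left(86 - 363\right) + 146\right) = 4 \left(-277 + 146\right) = 4 \left(-131\right) = -524$)
$\frac{-35005 + d{\left(-35,-133 \right)}}{V{\left(-22 \right)} + l 1 \cdot 0} = \frac{-35005 + 73}{77 - 524 \cdot 1 \cdot 0} = - \frac{34932}{77 - 0} = - \frac{34932}{77 + 0} = - \frac{34932}{77}$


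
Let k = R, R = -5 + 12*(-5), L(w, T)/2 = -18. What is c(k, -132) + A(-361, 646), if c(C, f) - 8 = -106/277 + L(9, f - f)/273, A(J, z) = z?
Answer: 16472408/25207 ≈ 653.49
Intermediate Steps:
L(w, T) = -36 (L(w, T) = 2*(-18) = -36)
R = -65 (R = -5 - 60 = -65)
k = -65
c(C, f) = 188686/25207 (c(C, f) = 8 + (-106/277 - 36/273) = 8 + (-106*1/277 - 36*1/273) = 8 + (-106/277 - 12/91) = 8 - 12970/25207 = 188686/25207)
c(k, -132) + A(-361, 646) = 188686/25207 + 646 = 16472408/25207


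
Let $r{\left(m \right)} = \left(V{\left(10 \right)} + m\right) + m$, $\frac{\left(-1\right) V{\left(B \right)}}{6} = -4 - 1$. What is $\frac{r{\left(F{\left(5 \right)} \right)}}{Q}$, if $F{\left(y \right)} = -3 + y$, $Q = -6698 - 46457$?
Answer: $- \frac{34}{53155} \approx -0.00063964$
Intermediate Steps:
$V{\left(B \right)} = 30$ ($V{\left(B \right)} = - 6 \left(-4 - 1\right) = \left(-6\right) \left(-5\right) = 30$)
$Q = -53155$
$r{\left(m \right)} = 30 + 2 m$ ($r{\left(m \right)} = \left(30 + m\right) + m = 30 + 2 m$)
$\frac{r{\left(F{\left(5 \right)} \right)}}{Q} = \frac{30 + 2 \left(-3 + 5\right)}{-53155} = \left(30 + 2 \cdot 2\right) \left(- \frac{1}{53155}\right) = \left(30 + 4\right) \left(- \frac{1}{53155}\right) = 34 \left(- \frac{1}{53155}\right) = - \frac{34}{53155}$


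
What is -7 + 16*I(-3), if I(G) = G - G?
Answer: -7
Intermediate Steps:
I(G) = 0
-7 + 16*I(-3) = -7 + 16*0 = -7 + 0 = -7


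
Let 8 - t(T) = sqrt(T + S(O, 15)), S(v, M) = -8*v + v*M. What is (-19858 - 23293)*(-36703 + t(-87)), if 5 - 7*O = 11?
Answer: 1583425945 + 43151*I*sqrt(93) ≈ 1.5834e+9 + 4.1613e+5*I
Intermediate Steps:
O = -6/7 (O = 5/7 - 1/7*11 = 5/7 - 11/7 = -6/7 ≈ -0.85714)
S(v, M) = -8*v + M*v
t(T) = 8 - sqrt(-6 + T) (t(T) = 8 - sqrt(T - 6*(-8 + 15)/7) = 8 - sqrt(T - 6/7*7) = 8 - sqrt(T - 6) = 8 - sqrt(-6 + T))
(-19858 - 23293)*(-36703 + t(-87)) = (-19858 - 23293)*(-36703 + (8 - sqrt(-6 - 87))) = -43151*(-36703 + (8 - sqrt(-93))) = -43151*(-36703 + (8 - I*sqrt(93))) = -43151*(-36695 - I*sqrt(93)) = 1583425945 + 43151*I*sqrt(93)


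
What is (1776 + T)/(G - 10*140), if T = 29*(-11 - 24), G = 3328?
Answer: 761/1928 ≈ 0.39471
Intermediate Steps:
T = -1015 (T = 29*(-35) = -1015)
(1776 + T)/(G - 10*140) = (1776 - 1015)/(3328 - 10*140) = 761/(3328 - 1400) = 761/1928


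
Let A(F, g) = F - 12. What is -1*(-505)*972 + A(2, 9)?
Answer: 490850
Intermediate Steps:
A(F, g) = -12 + F
-1*(-505)*972 + A(2, 9) = -1*(-505)*972 + (-12 + 2) = 505*972 - 10 = 490860 - 10 = 490850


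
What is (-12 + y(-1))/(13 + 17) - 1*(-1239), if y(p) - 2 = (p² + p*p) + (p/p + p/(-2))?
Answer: 74327/60 ≈ 1238.8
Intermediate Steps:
y(p) = 3 + 2*p² - p/2 (y(p) = 2 + ((p² + p*p) + (p/p + p/(-2))) = 2 + ((p² + p²) + (1 + p*(-½))) = 2 + (2*p² + (1 - p/2)) = 2 + (1 + 2*p² - p/2) = 3 + 2*p² - p/2)
(-12 + y(-1))/(13 + 17) - 1*(-1239) = (-12 + (3 + 2*(-1)² - ½*(-1)))/(13 + 17) - 1*(-1239) = (-12 + (3 + 2*1 + ½))/30 + 1239 = (-12 + (3 + 2 + ½))/30 + 1239 = (-12 + 11/2)/30 + 1239 = (1/30)*(-13/2) + 1239 = -13/60 + 1239 = 74327/60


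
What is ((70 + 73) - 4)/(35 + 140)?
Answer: 139/175 ≈ 0.79429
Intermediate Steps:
((70 + 73) - 4)/(35 + 140) = (143 - 4)/175 = 139*(1/175) = 139/175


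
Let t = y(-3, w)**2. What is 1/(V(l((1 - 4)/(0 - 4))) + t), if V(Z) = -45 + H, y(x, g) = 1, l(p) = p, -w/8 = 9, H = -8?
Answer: -1/52 ≈ -0.019231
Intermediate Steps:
w = -72 (w = -8*9 = -72)
V(Z) = -53 (V(Z) = -45 - 8 = -53)
t = 1 (t = 1**2 = 1)
1/(V(l((1 - 4)/(0 - 4))) + t) = 1/(-53 + 1) = 1/(-52) = -1/52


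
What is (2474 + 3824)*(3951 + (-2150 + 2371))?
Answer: 26275256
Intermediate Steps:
(2474 + 3824)*(3951 + (-2150 + 2371)) = 6298*(3951 + 221) = 6298*4172 = 26275256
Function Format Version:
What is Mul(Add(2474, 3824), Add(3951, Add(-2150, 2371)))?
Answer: 26275256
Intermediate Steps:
Mul(Add(2474, 3824), Add(3951, Add(-2150, 2371))) = Mul(6298, Add(3951, 221)) = Mul(6298, 4172) = 26275256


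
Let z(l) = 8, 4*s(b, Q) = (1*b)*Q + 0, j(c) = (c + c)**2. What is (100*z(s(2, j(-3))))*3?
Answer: 2400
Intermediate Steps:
j(c) = 4*c**2 (j(c) = (2*c)**2 = 4*c**2)
s(b, Q) = Q*b/4 (s(b, Q) = ((1*b)*Q + 0)/4 = (b*Q + 0)/4 = (Q*b + 0)/4 = (Q*b)/4 = Q*b/4)
(100*z(s(2, j(-3))))*3 = (100*8)*3 = 800*3 = 2400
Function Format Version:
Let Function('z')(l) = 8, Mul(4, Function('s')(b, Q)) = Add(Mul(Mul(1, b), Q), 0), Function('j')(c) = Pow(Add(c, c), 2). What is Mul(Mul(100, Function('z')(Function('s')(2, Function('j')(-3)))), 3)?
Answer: 2400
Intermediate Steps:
Function('j')(c) = Mul(4, Pow(c, 2)) (Function('j')(c) = Pow(Mul(2, c), 2) = Mul(4, Pow(c, 2)))
Function('s')(b, Q) = Mul(Rational(1, 4), Q, b) (Function('s')(b, Q) = Mul(Rational(1, 4), Add(Mul(Mul(1, b), Q), 0)) = Mul(Rational(1, 4), Add(Mul(b, Q), 0)) = Mul(Rational(1, 4), Add(Mul(Q, b), 0)) = Mul(Rational(1, 4), Mul(Q, b)) = Mul(Rational(1, 4), Q, b))
Mul(Mul(100, Function('z')(Function('s')(2, Function('j')(-3)))), 3) = Mul(Mul(100, 8), 3) = Mul(800, 3) = 2400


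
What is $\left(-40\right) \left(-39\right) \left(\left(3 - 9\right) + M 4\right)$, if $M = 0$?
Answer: $-9360$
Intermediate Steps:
$\left(-40\right) \left(-39\right) \left(\left(3 - 9\right) + M 4\right) = \left(-40\right) \left(-39\right) \left(\left(3 - 9\right) + 0 \cdot 4\right) = 1560 \left(\left(3 - 9\right) + 0\right) = 1560 \left(-6 + 0\right) = 1560 \left(-6\right) = -9360$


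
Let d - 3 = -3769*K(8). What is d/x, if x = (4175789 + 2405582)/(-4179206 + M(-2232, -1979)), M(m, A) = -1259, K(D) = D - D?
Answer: -12541395/6581371 ≈ -1.9056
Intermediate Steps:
K(D) = 0
x = -6581371/4180465 (x = (4175789 + 2405582)/(-4179206 - 1259) = 6581371/(-4180465) = 6581371*(-1/4180465) = -6581371/4180465 ≈ -1.5743)
d = 3 (d = 3 - 3769*0 = 3 + 0 = 3)
d/x = 3/(-6581371/4180465) = 3*(-4180465/6581371) = -12541395/6581371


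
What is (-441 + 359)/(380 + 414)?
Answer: -41/397 ≈ -0.10327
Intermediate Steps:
(-441 + 359)/(380 + 414) = -82/794 = -82*1/794 = -41/397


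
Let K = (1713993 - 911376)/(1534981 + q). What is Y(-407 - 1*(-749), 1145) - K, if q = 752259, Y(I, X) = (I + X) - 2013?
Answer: -1203890857/2287240 ≈ -526.35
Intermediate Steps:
Y(I, X) = -2013 + I + X
K = 802617/2287240 (K = (1713993 - 911376)/(1534981 + 752259) = 802617/2287240 ≈ 0.35091)
Y(-407 - 1*(-749), 1145) - K = (-2013 + (-407 - 1*(-749)) + 1145) - 1*802617/2287240 = (-2013 + (-407 + 749) + 1145) - 802617/2287240 = (-2013 + 342 + 1145) - 802617/2287240 = -526 - 802617/2287240 = -1203890857/2287240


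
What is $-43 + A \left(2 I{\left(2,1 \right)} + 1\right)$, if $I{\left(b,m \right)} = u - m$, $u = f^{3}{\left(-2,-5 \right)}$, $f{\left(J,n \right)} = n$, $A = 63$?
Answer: $-15856$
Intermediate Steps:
$u = -125$ ($u = \left(-5\right)^{3} = -125$)
$I{\left(b,m \right)} = -125 - m$
$-43 + A \left(2 I{\left(2,1 \right)} + 1\right) = -43 + 63 \left(2 \left(-125 - 1\right) + 1\right) = -43 + 63 \left(2 \left(-126\right) + 1\right) = -43 + 63 \left(-252 + 1\right) = -43 + 63 \left(-251\right) = -43 - 15813 = -15856$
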